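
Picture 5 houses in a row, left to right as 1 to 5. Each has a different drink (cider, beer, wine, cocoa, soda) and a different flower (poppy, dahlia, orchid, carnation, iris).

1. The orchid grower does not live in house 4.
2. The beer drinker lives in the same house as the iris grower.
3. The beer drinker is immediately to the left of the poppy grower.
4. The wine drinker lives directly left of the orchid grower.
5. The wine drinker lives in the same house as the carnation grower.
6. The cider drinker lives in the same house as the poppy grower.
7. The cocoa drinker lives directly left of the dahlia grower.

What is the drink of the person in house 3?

soda

The wine drinker is narrowed to house 1 or 2 or 4; consider each.
Placing it in house 2 and house 4 leads to a contradiction, so it's in house 1.
Clue 4: the orchid grower is in house 2.
The carnation grower is in house 1 (clue 5).
The beer drinker is narrowed to house 3 or 4; consider each.
Placing it in house 3 leads to a contradiction, so it's in house 4.
Clue 2 places the iris grower in house 4.
The poppy grower is in house 5 (clue 3).
The cider drinker is in house 5 (clue 6).
So house 3 gets dahlia for flower.
Clue 7 places the cocoa drinker in house 2.
So house 3 gets soda for drink.
So: house 1 = wine/carnation, house 2 = cocoa/orchid, house 3 = soda/dahlia, house 4 = beer/iris, house 5 = cider/poppy.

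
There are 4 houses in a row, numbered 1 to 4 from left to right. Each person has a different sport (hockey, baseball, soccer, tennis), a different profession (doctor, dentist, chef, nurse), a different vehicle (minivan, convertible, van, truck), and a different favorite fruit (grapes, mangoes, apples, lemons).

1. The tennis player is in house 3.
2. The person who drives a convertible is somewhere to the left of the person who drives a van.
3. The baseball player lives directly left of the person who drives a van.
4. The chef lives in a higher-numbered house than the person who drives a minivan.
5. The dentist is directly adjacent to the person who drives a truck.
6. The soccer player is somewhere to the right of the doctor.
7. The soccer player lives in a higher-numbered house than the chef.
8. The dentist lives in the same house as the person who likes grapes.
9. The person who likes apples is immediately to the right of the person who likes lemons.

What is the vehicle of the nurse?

The tennis player is in house 3 (clue 1).
The only sport still possible for house 4 is soccer.
The only vehicle still possible for house 4 is truck.
From clue 5, the dentist must be in house 3.
Clue 8 places the person who likes grapes in house 3.
The only profession still possible for house 2 is chef.
House 4's profession must be nurse (nothing else left).
House 3 vehicle: only van fits.
By clue 3, the baseball player is in house 2.
From clue 4, the person who drives a minivan must be in house 1.
From clue 9, the person who likes apples must be in house 2.
The person who likes lemons is in house 1 (clue 9).
The only sport still possible for house 1 is hockey.
House 1 profession: only doctor fits.
House 2's vehicle must be convertible (nothing else left).
The only favorite fruit still possible for house 4 is mangoes.
So: house 1 = hockey/doctor/minivan/lemons, house 2 = baseball/chef/convertible/apples, house 3 = tennis/dentist/van/grapes, house 4 = soccer/nurse/truck/mangoes.

truck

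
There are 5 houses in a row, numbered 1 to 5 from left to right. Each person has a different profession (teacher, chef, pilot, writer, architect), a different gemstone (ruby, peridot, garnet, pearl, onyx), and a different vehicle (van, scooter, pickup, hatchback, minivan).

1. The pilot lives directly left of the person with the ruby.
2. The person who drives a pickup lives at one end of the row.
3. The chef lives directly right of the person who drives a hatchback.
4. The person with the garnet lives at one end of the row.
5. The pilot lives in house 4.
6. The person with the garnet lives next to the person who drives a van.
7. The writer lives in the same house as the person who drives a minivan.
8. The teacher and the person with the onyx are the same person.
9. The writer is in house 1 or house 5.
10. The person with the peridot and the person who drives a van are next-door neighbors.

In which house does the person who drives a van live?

Clue 5: the pilot is in house 4.
Clue 1: the person with the ruby is in house 5.
The only gemstone still possible for house 1 is garnet.
So house 4 gets pearl for gemstone.
House 3 vehicle: only scooter fits.
Clue 6: the person who drives a van is in house 2.
House 2 gemstone: only onyx fits.
The only gemstone still possible for house 3 is peridot.
House 4's vehicle must be hatchback (nothing else left).
Clue 3 places the chef in house 5.
The teacher is in house 2 (clue 8).
That leaves writer as the profession for house 1.
That leaves architect as the profession for house 3.
The person who drives a minivan is in house 1 (clue 7).
The only vehicle still possible for house 5 is pickup.
So: house 1 = writer/garnet/minivan, house 2 = teacher/onyx/van, house 3 = architect/peridot/scooter, house 4 = pilot/pearl/hatchback, house 5 = chef/ruby/pickup.

2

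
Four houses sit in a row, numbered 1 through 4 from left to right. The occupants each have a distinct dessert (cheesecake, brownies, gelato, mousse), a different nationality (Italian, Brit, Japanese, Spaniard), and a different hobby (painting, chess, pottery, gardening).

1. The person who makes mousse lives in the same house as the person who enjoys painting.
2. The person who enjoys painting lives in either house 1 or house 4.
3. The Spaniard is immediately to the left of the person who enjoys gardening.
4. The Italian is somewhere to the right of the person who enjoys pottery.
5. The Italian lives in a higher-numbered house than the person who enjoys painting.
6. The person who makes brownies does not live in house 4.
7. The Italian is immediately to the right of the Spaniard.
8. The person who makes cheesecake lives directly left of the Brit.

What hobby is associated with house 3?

The person who enjoys painting is in house 1 (clue 5).
Clue 1 places the person who makes mousse in house 1.
That leaves gelato as the dessert for house 4.
So house 1 gets Japanese for nationality.
House 2's nationality must be Spaniard (nothing else left).
Clue 3: the person who enjoys gardening is in house 3.
The Italian is in house 3 (clue 7).
House 4 nationality: only Brit fits.
The only hobby still possible for house 4 is chess.
The person who makes cheesecake is in house 3 (clue 8).
That leaves brownies as the dessert for house 2.
House 2's hobby must be pottery (nothing else left).
So: house 1 = mousse/Japanese/painting, house 2 = brownies/Spaniard/pottery, house 3 = cheesecake/Italian/gardening, house 4 = gelato/Brit/chess.

gardening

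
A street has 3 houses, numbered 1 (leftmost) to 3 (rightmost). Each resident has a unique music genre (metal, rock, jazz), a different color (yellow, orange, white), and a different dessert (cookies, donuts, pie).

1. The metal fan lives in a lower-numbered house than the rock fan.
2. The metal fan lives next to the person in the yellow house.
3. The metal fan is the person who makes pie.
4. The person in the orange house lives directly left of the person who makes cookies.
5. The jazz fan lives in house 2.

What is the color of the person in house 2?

yellow

Clue 5: the jazz fan is in house 2.
The only music genre still possible for house 1 is metal.
House 3 music genre: only rock fits.
From clue 2, the person in the yellow house must be in house 2.
By clue 3, the person who makes pie is in house 1.
So house 1 gets orange for color.
House 3 color: only white fits.
From clue 4, the person who makes cookies must be in house 2.
That leaves donuts as the dessert for house 3.
So: house 1 = metal/orange/pie, house 2 = jazz/yellow/cookies, house 3 = rock/white/donuts.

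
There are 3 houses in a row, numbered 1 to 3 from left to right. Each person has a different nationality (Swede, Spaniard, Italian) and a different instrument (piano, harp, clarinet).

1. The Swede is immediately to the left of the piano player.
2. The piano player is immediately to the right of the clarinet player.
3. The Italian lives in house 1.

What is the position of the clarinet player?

Clue 3: the Italian is in house 1.
House 3 nationality: only Spaniard fits.
From clue 1, the piano player must be in house 3.
By clue 2, the clarinet player is in house 2.
The only nationality still possible for house 2 is Swede.
So house 1 gets harp for instrument.
So: house 1 = Italian/harp, house 2 = Swede/clarinet, house 3 = Spaniard/piano.

2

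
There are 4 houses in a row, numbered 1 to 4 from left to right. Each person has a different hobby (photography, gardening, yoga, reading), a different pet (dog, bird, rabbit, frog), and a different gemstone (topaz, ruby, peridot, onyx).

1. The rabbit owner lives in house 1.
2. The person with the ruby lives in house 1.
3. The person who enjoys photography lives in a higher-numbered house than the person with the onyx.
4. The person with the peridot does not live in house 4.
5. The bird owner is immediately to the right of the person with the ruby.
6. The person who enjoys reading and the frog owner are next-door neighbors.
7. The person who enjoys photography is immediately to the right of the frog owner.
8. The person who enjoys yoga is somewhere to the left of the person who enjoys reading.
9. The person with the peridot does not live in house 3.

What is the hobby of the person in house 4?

photography

By clue 1, the rabbit owner is in house 1.
Clue 2: the person with the ruby is in house 1.
The bird owner is in house 2 (clue 5).
House 3 pet: only frog fits.
So house 4 gets dog for pet.
House 2's gemstone must be peridot (nothing else left).
House 3 gemstone: only onyx fits.
That leaves topaz as the gemstone for house 4.
By clue 3, the person who enjoys photography is in house 4.
So house 2 gets reading for hobby.
Clue 8: the person who enjoys yoga is in house 1.
The only hobby still possible for house 3 is gardening.
So: house 1 = yoga/rabbit/ruby, house 2 = reading/bird/peridot, house 3 = gardening/frog/onyx, house 4 = photography/dog/topaz.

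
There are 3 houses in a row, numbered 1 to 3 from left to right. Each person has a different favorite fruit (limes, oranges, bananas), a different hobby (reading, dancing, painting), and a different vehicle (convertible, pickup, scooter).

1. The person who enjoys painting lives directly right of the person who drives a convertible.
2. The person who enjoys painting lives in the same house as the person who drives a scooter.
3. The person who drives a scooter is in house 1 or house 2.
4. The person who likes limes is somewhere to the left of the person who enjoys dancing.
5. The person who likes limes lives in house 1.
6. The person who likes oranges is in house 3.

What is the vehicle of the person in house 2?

By clue 3, the person who drives a scooter is in house 2.
Clue 5 places the person who likes limes in house 1.
The person who likes oranges is in house 3 (clue 6).
House 2 favorite fruit: only bananas fits.
So house 1 gets reading for hobby.
House 3's vehicle must be pickup (nothing else left).
Clue 1 places the person who enjoys painting in house 2.
That leaves dancing as the hobby for house 3.
House 1 vehicle: only convertible fits.
So: house 1 = limes/reading/convertible, house 2 = bananas/painting/scooter, house 3 = oranges/dancing/pickup.

scooter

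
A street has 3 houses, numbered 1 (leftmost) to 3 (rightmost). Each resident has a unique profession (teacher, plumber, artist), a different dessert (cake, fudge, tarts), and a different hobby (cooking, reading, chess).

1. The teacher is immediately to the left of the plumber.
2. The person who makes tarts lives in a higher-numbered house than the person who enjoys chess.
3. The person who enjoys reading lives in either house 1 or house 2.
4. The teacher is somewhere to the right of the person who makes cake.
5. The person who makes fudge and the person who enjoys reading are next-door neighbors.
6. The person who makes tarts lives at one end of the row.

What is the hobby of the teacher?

chess

By clue 4, the teacher is in house 2.
From clue 4, the person who makes cake must be in house 1.
The person who makes tarts is in house 3 (clue 6).
House 1 profession: only artist fits.
The only profession still possible for house 3 is plumber.
House 2 dessert: only fudge fits.
House 3's hobby must be cooking (nothing else left).
Clue 5 places the person who enjoys reading in house 1.
So house 2 gets chess for hobby.
So: house 1 = artist/cake/reading, house 2 = teacher/fudge/chess, house 3 = plumber/tarts/cooking.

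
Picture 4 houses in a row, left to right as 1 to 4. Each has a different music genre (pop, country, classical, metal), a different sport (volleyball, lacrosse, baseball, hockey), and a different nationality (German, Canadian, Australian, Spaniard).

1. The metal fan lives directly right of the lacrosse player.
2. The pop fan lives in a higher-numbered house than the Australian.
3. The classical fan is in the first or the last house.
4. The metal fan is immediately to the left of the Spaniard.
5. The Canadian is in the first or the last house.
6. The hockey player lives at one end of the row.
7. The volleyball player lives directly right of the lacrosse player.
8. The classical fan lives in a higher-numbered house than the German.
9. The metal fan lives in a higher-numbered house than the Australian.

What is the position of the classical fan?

4

By clue 8, the classical fan is in house 4.
House 1's music genre must be country (nothing else left).
The metal fan is narrowed to house 2 or 3; consider each.
Placing it in house 3 leads to a contradiction, so it's in house 2.
The lacrosse player is in house 1 (clue 1).
From clue 4, the Spaniard must be in house 3.
Clue 7: the volleyball player is in house 2.
By clue 9, the Australian is in house 1.
House 3 music genre: only pop fits.
The only sport still possible for house 3 is baseball.
House 4's sport must be hockey (nothing else left).
House 2 nationality: only German fits.
So house 4 gets Canadian for nationality.
So: house 1 = country/lacrosse/Australian, house 2 = metal/volleyball/German, house 3 = pop/baseball/Spaniard, house 4 = classical/hockey/Canadian.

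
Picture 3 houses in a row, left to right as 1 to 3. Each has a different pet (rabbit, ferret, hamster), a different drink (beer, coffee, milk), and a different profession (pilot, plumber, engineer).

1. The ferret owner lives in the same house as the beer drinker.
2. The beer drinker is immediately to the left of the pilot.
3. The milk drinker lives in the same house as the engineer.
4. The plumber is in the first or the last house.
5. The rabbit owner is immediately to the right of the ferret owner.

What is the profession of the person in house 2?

pilot

The ferret owner is narrowed to house 1 or 2; consider each.
Placing it in house 2 leads to a contradiction, so it's in house 1.
The beer drinker is in house 1 (clue 1).
The pilot is in house 2 (clue 2).
The rabbit owner is in house 2 (clue 5).
House 3's pet must be hamster (nothing else left).
From clue 3, the milk drinker must be in house 3.
Clue 3: the engineer is in house 3.
House 2 drink: only coffee fits.
House 1's profession must be plumber (nothing else left).
So: house 1 = ferret/beer/plumber, house 2 = rabbit/coffee/pilot, house 3 = hamster/milk/engineer.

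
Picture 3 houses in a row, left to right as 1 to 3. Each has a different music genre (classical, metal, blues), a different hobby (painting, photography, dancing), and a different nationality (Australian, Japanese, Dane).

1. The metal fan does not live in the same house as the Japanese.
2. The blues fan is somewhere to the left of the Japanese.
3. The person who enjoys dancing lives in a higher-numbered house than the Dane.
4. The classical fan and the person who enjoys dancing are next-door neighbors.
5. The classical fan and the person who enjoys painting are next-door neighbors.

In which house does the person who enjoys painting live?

1

The blues fan is narrowed to house 1 or 2; consider each.
Placing it in house 2 leads to a contradiction, so it's in house 1.
The classical fan is narrowed to house 2 or 3; consider each.
Placing it in house 3 leads to a contradiction, so it's in house 2.
From clue 4, the person who enjoys dancing must be in house 3.
House 3's music genre must be metal (nothing else left).
House 2's hobby must be photography (nothing else left).
The Japanese is in house 2 (clue 1).
House 1 hobby: only painting fits.
House 1's nationality must be Dane (nothing else left).
House 3 nationality: only Australian fits.
So: house 1 = blues/painting/Dane, house 2 = classical/photography/Japanese, house 3 = metal/dancing/Australian.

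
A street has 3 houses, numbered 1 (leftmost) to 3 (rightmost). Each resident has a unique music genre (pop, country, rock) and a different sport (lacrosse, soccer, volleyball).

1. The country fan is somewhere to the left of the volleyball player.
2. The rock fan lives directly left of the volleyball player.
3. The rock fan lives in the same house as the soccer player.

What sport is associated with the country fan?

lacrosse

House 3's music genre must be pop (nothing else left).
The country fan is narrowed to house 1 or 2; consider each.
Placing it in house 2 leads to a contradiction, so it's in house 1.
The only music genre still possible for house 2 is rock.
The volleyball player is in house 3 (clue 2).
Clue 3 places the soccer player in house 2.
House 1 sport: only lacrosse fits.
So: house 1 = country/lacrosse, house 2 = rock/soccer, house 3 = pop/volleyball.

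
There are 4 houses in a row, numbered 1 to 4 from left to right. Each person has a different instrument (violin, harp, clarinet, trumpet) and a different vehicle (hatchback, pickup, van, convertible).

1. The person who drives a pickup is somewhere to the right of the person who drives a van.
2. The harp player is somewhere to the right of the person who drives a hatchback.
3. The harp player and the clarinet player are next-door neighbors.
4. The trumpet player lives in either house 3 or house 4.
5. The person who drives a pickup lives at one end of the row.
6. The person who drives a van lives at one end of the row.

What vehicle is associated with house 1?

From clue 5, the person who drives a pickup must be in house 4.
The person who drives a van is in house 1 (clue 6).
House 1 instrument: only violin fits.
House 2 instrument: only clarinet fits.
Clue 3: the harp player is in house 3.
House 4 instrument: only trumpet fits.
By clue 2, the person who drives a hatchback is in house 2.
House 3's vehicle must be convertible (nothing else left).
So: house 1 = violin/van, house 2 = clarinet/hatchback, house 3 = harp/convertible, house 4 = trumpet/pickup.

van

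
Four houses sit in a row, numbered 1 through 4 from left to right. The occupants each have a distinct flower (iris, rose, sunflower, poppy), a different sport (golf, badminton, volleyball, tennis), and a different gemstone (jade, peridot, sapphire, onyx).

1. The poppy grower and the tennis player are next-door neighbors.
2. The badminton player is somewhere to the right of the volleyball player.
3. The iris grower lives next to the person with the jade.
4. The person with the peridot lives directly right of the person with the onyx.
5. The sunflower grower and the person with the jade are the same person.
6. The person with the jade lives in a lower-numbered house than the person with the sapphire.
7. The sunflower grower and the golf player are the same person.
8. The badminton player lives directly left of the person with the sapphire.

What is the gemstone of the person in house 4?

sapphire

So house 4 gets tennis for sport.
Clue 1: the poppy grower is in house 3.
So house 3 gets badminton for sport.
Clue 8 places the person with the sapphire in house 4.
That leaves rose as the flower for house 4.
So house 3 gets peridot for gemstone.
The person with the onyx is in house 2 (clue 4).
That leaves jade as the gemstone for house 1.
The iris grower is in house 2 (clue 3).
Clue 5 places the sunflower grower in house 1.
From clue 7, the golf player must be in house 1.
So house 2 gets volleyball for sport.
So: house 1 = sunflower/golf/jade, house 2 = iris/volleyball/onyx, house 3 = poppy/badminton/peridot, house 4 = rose/tennis/sapphire.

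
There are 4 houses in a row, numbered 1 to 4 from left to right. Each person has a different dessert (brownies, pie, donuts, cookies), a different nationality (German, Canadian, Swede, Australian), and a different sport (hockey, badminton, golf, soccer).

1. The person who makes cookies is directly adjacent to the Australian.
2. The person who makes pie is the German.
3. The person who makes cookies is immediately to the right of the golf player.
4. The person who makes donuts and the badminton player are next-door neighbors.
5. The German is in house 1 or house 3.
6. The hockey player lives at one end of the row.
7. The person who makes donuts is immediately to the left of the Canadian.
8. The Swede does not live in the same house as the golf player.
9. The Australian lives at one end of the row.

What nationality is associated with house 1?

House 4's dessert must be brownies (nothing else left).
The person who makes cookies is narrowed to house 2 or 3; consider each.
Placing it in house 3 leads to a contradiction, so it's in house 2.
By clue 1, the Australian is in house 1.
From clue 3, the golf player must be in house 1.
By clue 2, the person who makes pie is in house 3.
That leaves donuts as the dessert for house 1.
House 3's nationality must be German (nothing else left).
House 2 sport: only badminton fits.
The only sport still possible for house 3 is soccer.
The only sport still possible for house 4 is hockey.
By clue 7, the Canadian is in house 2.
House 4 nationality: only Swede fits.
So: house 1 = donuts/Australian/golf, house 2 = cookies/Canadian/badminton, house 3 = pie/German/soccer, house 4 = brownies/Swede/hockey.

Australian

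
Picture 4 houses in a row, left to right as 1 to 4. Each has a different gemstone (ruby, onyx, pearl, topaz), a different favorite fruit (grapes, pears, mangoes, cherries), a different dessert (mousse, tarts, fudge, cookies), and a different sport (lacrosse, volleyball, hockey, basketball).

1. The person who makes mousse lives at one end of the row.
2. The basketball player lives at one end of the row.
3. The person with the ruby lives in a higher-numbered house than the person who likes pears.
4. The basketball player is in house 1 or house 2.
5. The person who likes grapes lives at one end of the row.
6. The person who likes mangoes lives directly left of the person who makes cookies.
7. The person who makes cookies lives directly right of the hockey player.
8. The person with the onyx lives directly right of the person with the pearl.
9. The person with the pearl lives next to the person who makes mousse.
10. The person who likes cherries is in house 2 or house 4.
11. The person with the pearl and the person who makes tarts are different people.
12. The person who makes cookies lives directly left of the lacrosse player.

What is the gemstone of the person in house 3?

From clue 4, the basketball player must be in house 1.
So house 1 gets topaz for gemstone.
The person who makes cookies is in house 3 (clue 7).
From clue 7, the hockey player must be in house 2.
Clue 12: the lacrosse player is in house 4.
House 3's favorite fruit must be pears (nothing else left).
House 3's sport must be volleyball (nothing else left).
Clue 3: the person with the ruby is in house 4.
By clue 6, the person who likes mangoes is in house 2.
So house 2 gets pearl for gemstone.
House 3 gemstone: only onyx fits.
House 1 favorite fruit: only grapes fits.
So house 4 gets cherries for favorite fruit.
Clue 9: the person who makes mousse is in house 1.
House 2 dessert: only fudge fits.
House 4 dessert: only tarts fits.
So: house 1 = topaz/grapes/mousse/basketball, house 2 = pearl/mangoes/fudge/hockey, house 3 = onyx/pears/cookies/volleyball, house 4 = ruby/cherries/tarts/lacrosse.

onyx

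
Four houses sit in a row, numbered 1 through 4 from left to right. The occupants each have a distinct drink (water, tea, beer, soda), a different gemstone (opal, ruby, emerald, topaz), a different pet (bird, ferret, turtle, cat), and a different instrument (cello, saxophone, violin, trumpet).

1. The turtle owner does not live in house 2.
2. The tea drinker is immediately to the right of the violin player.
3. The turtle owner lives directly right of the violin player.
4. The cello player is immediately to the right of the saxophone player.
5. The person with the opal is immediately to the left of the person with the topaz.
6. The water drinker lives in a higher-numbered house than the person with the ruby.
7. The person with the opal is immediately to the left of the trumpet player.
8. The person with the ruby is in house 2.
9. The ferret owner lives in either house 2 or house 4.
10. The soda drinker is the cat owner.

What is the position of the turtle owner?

4

From clue 8, the person with the ruby must be in house 2.
The only instrument still possible for house 1 is saxophone.
Clue 4 places the cello player in house 2.
By clue 5, the person with the opal is in house 3.
From clue 5, the person with the topaz must be in house 4.
From clue 7, the trumpet player must be in house 4.
The only gemstone still possible for house 1 is emerald.
House 3 instrument: only violin fits.
The tea drinker is in house 4 (clue 2).
By clue 3, the turtle owner is in house 4.
House 3's drink must be water (nothing else left).
House 2's pet must be ferret (nothing else left).
From clue 10, the soda drinker must be in house 1.
The cat owner is in house 1 (clue 10).
House 2 drink: only beer fits.
The only pet still possible for house 3 is bird.
So: house 1 = soda/emerald/cat/saxophone, house 2 = beer/ruby/ferret/cello, house 3 = water/opal/bird/violin, house 4 = tea/topaz/turtle/trumpet.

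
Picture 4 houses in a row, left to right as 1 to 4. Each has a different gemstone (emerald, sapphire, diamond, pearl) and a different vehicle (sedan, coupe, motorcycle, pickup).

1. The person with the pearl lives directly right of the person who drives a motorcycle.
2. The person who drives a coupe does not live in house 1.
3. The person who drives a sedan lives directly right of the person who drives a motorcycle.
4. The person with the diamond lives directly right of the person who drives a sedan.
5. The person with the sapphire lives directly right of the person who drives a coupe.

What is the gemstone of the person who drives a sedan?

pearl

The only gemstone still possible for house 1 is emerald.
That leaves pearl as the gemstone for house 2.
That leaves pickup as the vehicle for house 4.
Clue 1: the person who drives a motorcycle is in house 1.
The person who drives a sedan is in house 2 (clue 3).
Clue 4: the person with the diamond is in house 3.
The only gemstone still possible for house 4 is sapphire.
So house 3 gets coupe for vehicle.
So: house 1 = emerald/motorcycle, house 2 = pearl/sedan, house 3 = diamond/coupe, house 4 = sapphire/pickup.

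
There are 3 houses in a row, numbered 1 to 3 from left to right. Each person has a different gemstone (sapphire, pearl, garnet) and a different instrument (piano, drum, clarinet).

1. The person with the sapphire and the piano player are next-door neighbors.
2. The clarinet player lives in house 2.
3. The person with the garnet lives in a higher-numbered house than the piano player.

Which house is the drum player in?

By clue 2, the clarinet player is in house 2.
House 3's instrument must be drum (nothing else left).
The person with the sapphire is in house 2 (clue 1).
The only gemstone still possible for house 1 is pearl.
House 3's gemstone must be garnet (nothing else left).
The only instrument still possible for house 1 is piano.
So: house 1 = pearl/piano, house 2 = sapphire/clarinet, house 3 = garnet/drum.

3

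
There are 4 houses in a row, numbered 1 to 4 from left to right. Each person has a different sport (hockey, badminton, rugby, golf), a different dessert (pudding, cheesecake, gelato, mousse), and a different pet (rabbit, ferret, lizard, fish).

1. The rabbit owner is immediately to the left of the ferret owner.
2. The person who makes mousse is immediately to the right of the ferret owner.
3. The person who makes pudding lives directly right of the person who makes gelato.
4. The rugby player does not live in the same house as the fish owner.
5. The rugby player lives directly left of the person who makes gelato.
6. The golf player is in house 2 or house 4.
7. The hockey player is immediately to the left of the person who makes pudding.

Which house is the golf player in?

That leaves cheesecake as the dessert for house 1.
House 2's dessert must be gelato (nothing else left).
From clue 3, the person who makes pudding must be in house 3.
Clue 5: the rugby player is in house 1.
By clue 7, the hockey player is in house 2.
House 3 sport: only badminton fits.
That leaves golf as the sport for house 4.
House 4 dessert: only mousse fits.
From clue 2, the ferret owner must be in house 3.
The rabbit owner is in house 2 (clue 1).
That leaves lizard as the pet for house 1.
House 4 pet: only fish fits.
So: house 1 = rugby/cheesecake/lizard, house 2 = hockey/gelato/rabbit, house 3 = badminton/pudding/ferret, house 4 = golf/mousse/fish.

4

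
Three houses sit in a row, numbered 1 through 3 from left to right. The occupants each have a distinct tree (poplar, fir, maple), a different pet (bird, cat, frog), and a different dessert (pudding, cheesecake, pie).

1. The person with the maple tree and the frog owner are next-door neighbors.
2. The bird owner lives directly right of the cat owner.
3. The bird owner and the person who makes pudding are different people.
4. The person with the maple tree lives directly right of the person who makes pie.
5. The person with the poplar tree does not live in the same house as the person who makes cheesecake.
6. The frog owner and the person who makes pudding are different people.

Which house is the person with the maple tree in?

The person with the maple tree is narrowed to house 2 or 3; consider each.
Placing it in house 3 leads to a contradiction, so it's in house 2.
Clue 4 places the person who makes pie in house 1.
The person with the fir tree is narrowed to house 1 or 3; consider each.
Placing it in house 1 leads to a contradiction, so it's in house 3.
That leaves poplar as the tree for house 1.
The bird owner is narrowed to house 2 or 3; consider each.
Placing it in house 2 leads to a contradiction, so it's in house 3.
Clue 2 places the cat owner in house 2.
The person who makes pudding is in house 2 (clue 3).
House 1's pet must be frog (nothing else left).
House 3's dessert must be cheesecake (nothing else left).
So: house 1 = poplar/frog/pie, house 2 = maple/cat/pudding, house 3 = fir/bird/cheesecake.

2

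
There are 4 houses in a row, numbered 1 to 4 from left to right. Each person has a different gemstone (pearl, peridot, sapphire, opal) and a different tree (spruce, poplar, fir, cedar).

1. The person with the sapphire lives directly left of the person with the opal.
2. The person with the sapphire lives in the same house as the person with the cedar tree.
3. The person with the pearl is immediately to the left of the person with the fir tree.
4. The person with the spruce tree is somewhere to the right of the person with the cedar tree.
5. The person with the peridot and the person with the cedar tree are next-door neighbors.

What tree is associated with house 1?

The person with the opal is narrowed to house 2 or 3 or 4; consider each.
Placing it in house 2 and house 3 leads to a contradiction, so it's in house 4.
From clue 1, the person with the sapphire must be in house 3.
The person with the cedar tree is in house 3 (clue 2).
From clue 4, the person with the spruce tree must be in house 4.
House 1's gemstone must be pearl (nothing else left).
House 2 gemstone: only peridot fits.
So house 1 gets poplar for tree.
House 2 tree: only fir fits.
So: house 1 = pearl/poplar, house 2 = peridot/fir, house 3 = sapphire/cedar, house 4 = opal/spruce.

poplar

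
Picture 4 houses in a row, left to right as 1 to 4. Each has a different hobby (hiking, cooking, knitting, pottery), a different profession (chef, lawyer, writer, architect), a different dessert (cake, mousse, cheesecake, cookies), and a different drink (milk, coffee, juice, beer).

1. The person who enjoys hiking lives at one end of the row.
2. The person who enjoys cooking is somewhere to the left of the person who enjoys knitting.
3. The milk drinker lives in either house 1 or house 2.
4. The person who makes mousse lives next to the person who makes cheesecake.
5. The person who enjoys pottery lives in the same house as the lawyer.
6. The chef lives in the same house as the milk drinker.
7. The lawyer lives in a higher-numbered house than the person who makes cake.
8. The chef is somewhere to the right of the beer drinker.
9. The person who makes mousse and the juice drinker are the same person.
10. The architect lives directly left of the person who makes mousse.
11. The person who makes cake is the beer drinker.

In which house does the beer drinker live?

The chef is in house 2 (clue 8).
The beer drinker is in house 1 (clue 8).
Clue 11: the person who makes cake is in house 1.
That leaves milk as the drink for house 2.
The person who makes cheesecake is in house 3 (clue 4).
From clue 9, the person who makes mousse must be in house 4.
From clue 9, the juice drinker must be in house 4.
From clue 10, the architect must be in house 3.
House 1's profession must be writer (nothing else left).
House 4's profession must be lawyer (nothing else left).
House 2's dessert must be cookies (nothing else left).
House 3's drink must be coffee (nothing else left).
From clue 5, the person who enjoys pottery must be in house 4.
So house 1 gets hiking for hobby.
House 2 hobby: only cooking fits.
House 3's hobby must be knitting (nothing else left).
So: house 1 = hiking/writer/cake/beer, house 2 = cooking/chef/cookies/milk, house 3 = knitting/architect/cheesecake/coffee, house 4 = pottery/lawyer/mousse/juice.

1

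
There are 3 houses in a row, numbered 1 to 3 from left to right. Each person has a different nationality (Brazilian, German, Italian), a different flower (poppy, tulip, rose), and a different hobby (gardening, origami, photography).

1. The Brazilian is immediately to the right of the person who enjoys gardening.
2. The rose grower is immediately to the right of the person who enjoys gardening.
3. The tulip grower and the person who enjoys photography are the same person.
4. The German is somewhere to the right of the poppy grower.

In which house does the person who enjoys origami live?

2

The only nationality still possible for house 1 is Italian.
The Brazilian is narrowed to house 2 or 3; consider each.
Placing it in house 3 leads to a contradiction, so it's in house 2.
Clue 1 places the person who enjoys gardening in house 1.
By clue 2, the rose grower is in house 2.
That leaves German as the nationality for house 3.
House 3 flower: only tulip fits.
Clue 3: the person who enjoys photography is in house 3.
That leaves poppy as the flower for house 1.
House 2's hobby must be origami (nothing else left).
So: house 1 = Italian/poppy/gardening, house 2 = Brazilian/rose/origami, house 3 = German/tulip/photography.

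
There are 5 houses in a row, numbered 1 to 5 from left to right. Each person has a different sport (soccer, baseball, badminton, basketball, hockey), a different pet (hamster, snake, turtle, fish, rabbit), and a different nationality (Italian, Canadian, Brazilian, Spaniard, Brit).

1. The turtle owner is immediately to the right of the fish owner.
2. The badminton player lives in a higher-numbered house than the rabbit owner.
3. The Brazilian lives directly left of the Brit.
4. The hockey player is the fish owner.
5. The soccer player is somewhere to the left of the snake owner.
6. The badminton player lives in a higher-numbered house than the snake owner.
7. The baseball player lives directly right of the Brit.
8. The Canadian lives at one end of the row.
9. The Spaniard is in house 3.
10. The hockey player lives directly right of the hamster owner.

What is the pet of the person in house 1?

From clue 9, the Spaniard must be in house 3.
House 5's pet must be turtle (nothing else left).
Clue 1 places the fish owner in house 4.
The Brazilian is in house 1 (clue 3).
Clue 3: the Brit is in house 2.
By clue 4, the hockey player is in house 4.
By clue 7, the baseball player is in house 3.
By clue 10, the hamster owner is in house 3.
So house 1 gets rabbit for pet.
The only pet still possible for house 2 is snake.
House 4 nationality: only Italian fits.
So house 5 gets Canadian for nationality.
Clue 5 places the soccer player in house 1.
The only sport still possible for house 2 is basketball.
The only sport still possible for house 5 is badminton.
So: house 1 = soccer/rabbit/Brazilian, house 2 = basketball/snake/Brit, house 3 = baseball/hamster/Spaniard, house 4 = hockey/fish/Italian, house 5 = badminton/turtle/Canadian.

rabbit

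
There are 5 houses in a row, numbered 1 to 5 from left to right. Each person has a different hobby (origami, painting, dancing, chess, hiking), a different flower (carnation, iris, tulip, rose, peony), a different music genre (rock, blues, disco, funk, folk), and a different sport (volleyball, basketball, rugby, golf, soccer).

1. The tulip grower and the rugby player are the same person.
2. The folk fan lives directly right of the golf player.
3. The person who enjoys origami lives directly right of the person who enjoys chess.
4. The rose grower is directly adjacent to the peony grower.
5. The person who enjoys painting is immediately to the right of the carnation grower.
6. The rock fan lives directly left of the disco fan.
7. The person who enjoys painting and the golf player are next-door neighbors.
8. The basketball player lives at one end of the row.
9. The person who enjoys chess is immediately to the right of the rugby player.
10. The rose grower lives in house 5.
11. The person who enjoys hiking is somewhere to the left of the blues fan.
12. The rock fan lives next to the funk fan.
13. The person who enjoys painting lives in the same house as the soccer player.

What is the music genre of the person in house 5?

Clue 10 places the rose grower in house 5.
From clue 4, the peony grower must be in house 4.
The basketball player is narrowed to house 1 or 5; consider each.
Placing it in house 1 leads to a contradiction, so it's in house 5.
The person who enjoys chess is narrowed to house 2 or 3 or 4; consider each.
Placing it in house 3 and house 4 leads to a contradiction, so it's in house 2.
The person who enjoys origami is in house 3 (clue 3).
Clue 9 places the rugby player in house 1.
The only hobby still possible for house 5 is dancing.
The tulip grower is in house 1 (clue 1).
From clue 5, the carnation grower must be in house 3.
The golf player is in house 3 (clue 7).
Clue 13 places the soccer player in house 4.
So house 1 gets hiking for hobby.
House 4 hobby: only painting fits.
The only flower still possible for house 2 is iris.
So house 2 gets volleyball for sport.
The folk fan is in house 4 (clue 2).
House 5 music genre: only blues fits.
The disco fan is narrowed to house 2 or 3; consider each.
Placing it in house 2 leads to a contradiction, so it's in house 3.
From clue 6, the rock fan must be in house 2.
That leaves funk as the music genre for house 1.
So: house 1 = hiking/tulip/funk/rugby, house 2 = chess/iris/rock/volleyball, house 3 = origami/carnation/disco/golf, house 4 = painting/peony/folk/soccer, house 5 = dancing/rose/blues/basketball.

blues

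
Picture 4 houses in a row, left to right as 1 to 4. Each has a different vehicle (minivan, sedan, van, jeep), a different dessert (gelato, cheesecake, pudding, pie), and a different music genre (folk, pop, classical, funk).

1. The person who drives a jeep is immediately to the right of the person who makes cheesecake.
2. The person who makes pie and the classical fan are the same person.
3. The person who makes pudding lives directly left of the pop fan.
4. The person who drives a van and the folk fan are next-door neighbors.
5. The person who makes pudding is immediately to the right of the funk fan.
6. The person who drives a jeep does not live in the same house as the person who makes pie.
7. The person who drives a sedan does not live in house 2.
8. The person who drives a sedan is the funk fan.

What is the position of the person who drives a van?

The person who drives a sedan is in house 1 (clue 8).
Clue 8 places the funk fan in house 1.
The person who makes pudding is in house 2 (clue 5).
Clue 3 places the pop fan in house 3.
That leaves folk as the music genre for house 2.
That leaves classical as the music genre for house 4.
The person who makes pie is in house 4 (clue 2).
The person who drives a van is in house 3 (clue 4).
The person who drives a jeep is in house 2 (clue 6).
The only vehicle still possible for house 4 is minivan.
The person who makes cheesecake is in house 1 (clue 1).
House 3 dessert: only gelato fits.
So: house 1 = sedan/cheesecake/funk, house 2 = jeep/pudding/folk, house 3 = van/gelato/pop, house 4 = minivan/pie/classical.

3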